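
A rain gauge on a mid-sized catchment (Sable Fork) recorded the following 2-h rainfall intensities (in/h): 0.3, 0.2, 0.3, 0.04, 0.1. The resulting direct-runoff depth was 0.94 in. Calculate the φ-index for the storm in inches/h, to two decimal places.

φ ≈ 0.11 in/h

Only the 3 blocks with intensity above φ contribute runoff: 0.3, 0.2, 0.3 in/h.
Σ(I−φ)·Δt = d  ⇒  (0.3+0.2+0.3 − 3φ)·2 = 0.94
φ = (0.8000 − 0.94/2) / 3 = 0.11 in/h.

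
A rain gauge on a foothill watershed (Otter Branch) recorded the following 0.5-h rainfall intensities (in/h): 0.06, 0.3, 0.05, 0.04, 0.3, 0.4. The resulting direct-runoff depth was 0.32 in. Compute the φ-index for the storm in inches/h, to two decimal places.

Only the 3 blocks with intensity above φ contribute runoff: 0.3, 0.3, 0.4 in/h.
Σ(I−φ)·Δt = d  ⇒  (0.3+0.3+0.4 − 3φ)·0.5 = 0.32
φ = (1.000 − 0.32/0.5) / 3 = 0.12 in/h.

φ ≈ 0.12 in/h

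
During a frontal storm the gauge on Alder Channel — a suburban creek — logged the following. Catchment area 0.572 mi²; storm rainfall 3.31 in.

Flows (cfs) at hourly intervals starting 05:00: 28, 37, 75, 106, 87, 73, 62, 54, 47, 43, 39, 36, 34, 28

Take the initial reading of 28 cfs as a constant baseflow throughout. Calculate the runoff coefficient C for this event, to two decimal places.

ΣQ_DR = 357.0 cfs; V = ΣQ_DR·Δt = 1.285 × 10^6 ft³.
Runoff depth d = V / A = 0.9671 in.
C = d / P = 0.9671 / 3.31 = 0.29.

C ≈ 0.29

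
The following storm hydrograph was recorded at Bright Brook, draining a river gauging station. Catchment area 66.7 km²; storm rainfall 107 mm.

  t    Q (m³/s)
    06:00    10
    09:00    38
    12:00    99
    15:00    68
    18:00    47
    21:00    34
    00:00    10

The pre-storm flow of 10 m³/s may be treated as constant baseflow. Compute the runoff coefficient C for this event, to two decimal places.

ΣQ_DR = 236.0 m³/s; V = ΣQ_DR·Δt = 2.549 × 10^6 m³.
Runoff depth d = V / A = 38.21 mm.
C = d / P = 38.21 / 107 = 0.36.

C ≈ 0.36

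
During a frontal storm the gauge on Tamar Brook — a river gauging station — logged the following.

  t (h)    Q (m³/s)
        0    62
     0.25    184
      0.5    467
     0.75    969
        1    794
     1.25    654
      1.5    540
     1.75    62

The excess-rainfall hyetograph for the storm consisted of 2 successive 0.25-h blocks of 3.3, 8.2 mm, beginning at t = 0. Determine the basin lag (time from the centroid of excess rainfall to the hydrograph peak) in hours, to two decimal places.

t_L ≈ 0.45 h

Centroid of excess rainfall: t_c = Σ P_i·t̄_i / ΣP_i = 0.3033 h (block centres at 0.125, 0.375 h).
Hydrograph peak occurs at t = 0.75 h, so basin lag t_L = 0.75 − 0.3033 = 0.45 h.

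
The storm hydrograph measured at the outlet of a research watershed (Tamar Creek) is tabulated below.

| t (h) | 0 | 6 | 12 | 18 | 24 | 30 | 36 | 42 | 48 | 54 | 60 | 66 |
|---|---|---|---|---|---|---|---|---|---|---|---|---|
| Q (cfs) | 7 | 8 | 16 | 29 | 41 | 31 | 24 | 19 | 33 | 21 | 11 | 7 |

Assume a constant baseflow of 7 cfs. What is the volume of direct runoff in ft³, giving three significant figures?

Direct-runoff ordinates (Q − Q_b): 0.0, 1.0, 9.0, 22.0, 34.0, 24.0, 17.0, 12.0, 26.0, 14.0, 4.0, 0.0 cfs.
ΣQ_DR = 163.0 cfs.
With Δt = 6 h = 21600 s, V = ΣQ_DR · Δt = 163.0 × 21600 = 3.52 × 10^6 ft³.

V ≈ 3.52 × 10^6 ft³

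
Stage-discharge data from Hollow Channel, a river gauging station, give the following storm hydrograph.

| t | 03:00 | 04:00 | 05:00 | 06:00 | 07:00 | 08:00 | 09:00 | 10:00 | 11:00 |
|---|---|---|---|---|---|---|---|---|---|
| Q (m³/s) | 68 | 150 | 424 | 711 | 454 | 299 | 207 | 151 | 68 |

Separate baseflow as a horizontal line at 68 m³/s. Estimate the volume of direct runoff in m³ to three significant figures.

V ≈ 6.91 × 10^6 m³

Direct-runoff ordinates (Q − Q_b): 0.0, 82.0, 356.0, 643.0, 386.0, 231.0, 139.0, 83.0, 0.0 m³/s.
ΣQ_DR = 1920 m³/s.
With Δt = 1 h = 3600 s, V = ΣQ_DR · Δt = 1920 × 3600 = 6.91 × 10^6 m³.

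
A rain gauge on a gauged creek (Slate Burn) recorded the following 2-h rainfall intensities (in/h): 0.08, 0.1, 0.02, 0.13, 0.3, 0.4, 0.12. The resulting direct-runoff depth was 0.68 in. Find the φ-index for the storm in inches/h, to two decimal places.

φ ≈ 0.18 in/h

Only the 2 blocks with intensity above φ contribute runoff: 0.3, 0.4 in/h.
Σ(I−φ)·Δt = d  ⇒  (0.3+0.4 − 2φ)·2 = 0.68
φ = (0.7000 − 0.68/2) / 2 = 0.18 in/h.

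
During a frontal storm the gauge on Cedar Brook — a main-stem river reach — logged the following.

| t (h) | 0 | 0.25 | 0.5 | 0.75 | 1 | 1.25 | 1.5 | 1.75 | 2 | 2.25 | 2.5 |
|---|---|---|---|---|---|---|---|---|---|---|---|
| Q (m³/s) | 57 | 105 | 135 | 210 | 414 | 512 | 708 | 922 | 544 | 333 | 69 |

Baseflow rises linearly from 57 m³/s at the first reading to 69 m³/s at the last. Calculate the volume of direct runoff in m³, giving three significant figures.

V ≈ 2.98 × 10^6 m³

Direct-runoff ordinates (Q − Q_b): 0.00, 46.80, 75.60, 149.40, 352.20, 449.00, 643.80, 856.60, 477.40, 265.20, 0.00 m³/s.
ΣQ_DR = 3316 m³/s.
With Δt = 0.25 h = 900 s, V = ΣQ_DR · Δt = 3316 × 900 = 2.98 × 10^6 m³.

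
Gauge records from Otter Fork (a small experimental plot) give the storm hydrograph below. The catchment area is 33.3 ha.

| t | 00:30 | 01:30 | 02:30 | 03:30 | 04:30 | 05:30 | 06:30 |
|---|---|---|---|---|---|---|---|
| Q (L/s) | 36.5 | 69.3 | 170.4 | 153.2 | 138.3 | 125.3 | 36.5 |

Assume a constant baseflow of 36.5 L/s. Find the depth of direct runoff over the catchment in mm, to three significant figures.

Direct runoff: 0.0, 32.8, 133.9, 116.7, 101.8, 88.8, 0.0 L/s; ΣQ_DR = 474.0 L/s.
V = ΣQ_DR · Δt = 474.0 × 3600 s = 1.706 × 10^6 L.
Over A = 33.3 ha, depth = V / A = 5.12 mm.

d ≈ 5.12 mm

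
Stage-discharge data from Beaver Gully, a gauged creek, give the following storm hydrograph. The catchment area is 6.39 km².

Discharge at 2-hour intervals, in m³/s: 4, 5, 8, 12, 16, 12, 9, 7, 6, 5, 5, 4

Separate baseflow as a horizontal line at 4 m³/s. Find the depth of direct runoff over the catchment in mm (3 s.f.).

d ≈ 50.7 mm

Direct runoff: 0.0, 1.0, 4.0, 8.0, 12.0, 8.0, 5.0, 3.0, 2.0, 1.0, 1.0, 0.0 m³/s; ΣQ_DR = 45.00 m³/s.
V = ΣQ_DR · Δt = 45.00 × 7200 s = 3.240 × 10^5 m³.
Over A = 6.39 km², depth = V / A = 50.7 mm.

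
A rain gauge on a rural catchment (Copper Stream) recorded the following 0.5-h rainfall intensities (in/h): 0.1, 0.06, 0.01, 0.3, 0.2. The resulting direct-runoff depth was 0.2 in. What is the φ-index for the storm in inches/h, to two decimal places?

φ ≈ 0.07 in/h

Only the 3 blocks with intensity above φ contribute runoff: 0.1, 0.3, 0.2 in/h.
Σ(I−φ)·Δt = d  ⇒  (0.1+0.3+0.2 − 3φ)·0.5 = 0.2
φ = (0.6000 − 0.2/0.5) / 3 = 0.07 in/h.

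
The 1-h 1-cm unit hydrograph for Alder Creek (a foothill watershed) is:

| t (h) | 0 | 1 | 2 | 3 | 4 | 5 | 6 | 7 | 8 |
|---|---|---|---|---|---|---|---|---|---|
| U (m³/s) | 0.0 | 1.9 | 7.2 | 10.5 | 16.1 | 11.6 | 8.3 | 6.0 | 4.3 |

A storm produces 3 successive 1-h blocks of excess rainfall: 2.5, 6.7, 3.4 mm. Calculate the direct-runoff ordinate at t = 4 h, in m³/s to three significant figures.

By discrete convolution, Q_j = Σ (P_i / 10 mm) · U_{j−i}.
At t = 4 h (j=4): Q = (2.5/10)·16.1 + (6.7/10)·10.5 + (3.4/10)·7.2 = 13.5 m³/s.

Q ≈ 13.5 m³/s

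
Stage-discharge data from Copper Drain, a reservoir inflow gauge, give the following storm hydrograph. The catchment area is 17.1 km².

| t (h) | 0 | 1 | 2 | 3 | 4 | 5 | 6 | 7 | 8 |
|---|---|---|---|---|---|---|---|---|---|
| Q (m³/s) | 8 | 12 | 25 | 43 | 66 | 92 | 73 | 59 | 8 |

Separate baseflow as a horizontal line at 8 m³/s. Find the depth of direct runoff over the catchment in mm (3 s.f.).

d ≈ 66.1 mm

Direct runoff: 0.0, 4.0, 17.0, 35.0, 58.0, 84.0, 65.0, 51.0, 0.0 m³/s; ΣQ_DR = 314.0 m³/s.
V = ΣQ_DR · Δt = 314.0 × 3600 s = 1.130 × 10^6 m³.
Over A = 17.1 km², depth = V / A = 66.1 mm.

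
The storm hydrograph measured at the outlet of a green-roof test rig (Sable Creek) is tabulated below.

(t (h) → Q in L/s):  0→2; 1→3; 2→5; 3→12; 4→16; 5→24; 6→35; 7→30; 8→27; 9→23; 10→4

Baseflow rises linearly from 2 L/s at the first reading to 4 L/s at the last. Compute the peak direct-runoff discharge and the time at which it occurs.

Q_p = 31.80 L/s at t = 6 h

Subtracting baseflow gives direct-runoff ordinates: 0.00, 0.80, 2.60, 9.40, 13.20, 21.00, 31.80, 26.60, 23.40, 19.20, 0.00 L/s.
The maximum is 31.80 L/s, occurring at the reading for t = 6 h.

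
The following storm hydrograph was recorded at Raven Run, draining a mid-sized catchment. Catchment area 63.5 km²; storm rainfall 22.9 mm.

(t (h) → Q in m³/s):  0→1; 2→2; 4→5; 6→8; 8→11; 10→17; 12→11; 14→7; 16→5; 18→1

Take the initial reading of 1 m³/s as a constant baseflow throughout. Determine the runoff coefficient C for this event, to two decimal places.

ΣQ_DR = 58.00 m³/s; V = ΣQ_DR·Δt = 4.176 × 10^5 m³.
Runoff depth d = V / A = 6.576 mm.
C = d / P = 6.576 / 22.9 = 0.29.

C ≈ 0.29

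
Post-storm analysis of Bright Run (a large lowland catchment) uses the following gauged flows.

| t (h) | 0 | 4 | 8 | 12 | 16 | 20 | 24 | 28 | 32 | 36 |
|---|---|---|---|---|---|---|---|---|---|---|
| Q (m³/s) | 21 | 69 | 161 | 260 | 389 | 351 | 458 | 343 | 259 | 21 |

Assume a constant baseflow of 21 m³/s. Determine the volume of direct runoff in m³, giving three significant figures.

V ≈ 3.06 × 10^7 m³

Direct-runoff ordinates (Q − Q_b): 0.0, 48.0, 140.0, 239.0, 368.0, 330.0, 437.0, 322.0, 238.0, 0.0 m³/s.
ΣQ_DR = 2122 m³/s.
With Δt = 4 h = 14400 s, V = ΣQ_DR · Δt = 2122 × 14400 = 3.06 × 10^7 m³.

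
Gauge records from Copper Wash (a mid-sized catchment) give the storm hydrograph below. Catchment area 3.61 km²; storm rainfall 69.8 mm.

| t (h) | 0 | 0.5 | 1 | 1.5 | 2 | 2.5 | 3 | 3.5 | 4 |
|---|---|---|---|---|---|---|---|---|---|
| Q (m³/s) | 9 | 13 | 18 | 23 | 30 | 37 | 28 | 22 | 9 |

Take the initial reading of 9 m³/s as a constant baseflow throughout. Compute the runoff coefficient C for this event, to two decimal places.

ΣQ_DR = 108.0 m³/s; V = ΣQ_DR·Δt = 1.944 × 10^5 m³.
Runoff depth d = V / A = 53.85 mm.
C = d / P = 53.85 / 69.8 = 0.77.

C ≈ 0.77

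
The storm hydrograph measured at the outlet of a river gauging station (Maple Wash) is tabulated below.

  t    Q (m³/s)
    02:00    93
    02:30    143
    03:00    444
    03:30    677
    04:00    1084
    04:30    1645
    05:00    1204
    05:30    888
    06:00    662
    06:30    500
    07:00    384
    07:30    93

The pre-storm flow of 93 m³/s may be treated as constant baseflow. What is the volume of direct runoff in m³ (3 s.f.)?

Direct-runoff ordinates (Q − Q_b): 0.0, 50.0, 351.0, 584.0, 991.0, 1552.0, 1111.0, 795.0, 569.0, 407.0, 291.0, 0.0 m³/s.
ΣQ_DR = 6701 m³/s.
With Δt = 0.5 h = 1800 s, V = ΣQ_DR · Δt = 6701 × 1800 = 1.21 × 10^7 m³.

V ≈ 1.21 × 10^7 m³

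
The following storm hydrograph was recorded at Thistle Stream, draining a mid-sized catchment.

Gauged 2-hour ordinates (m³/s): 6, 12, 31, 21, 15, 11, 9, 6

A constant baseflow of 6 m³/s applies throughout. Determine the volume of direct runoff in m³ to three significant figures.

V ≈ 4.54 × 10^5 m³

Direct-runoff ordinates (Q − Q_b): 0.0, 6.0, 25.0, 15.0, 9.0, 5.0, 3.0, 0.0 m³/s.
ΣQ_DR = 63.00 m³/s.
With Δt = 2 h = 7200 s, V = ΣQ_DR · Δt = 63.00 × 7200 = 4.54 × 10^5 m³.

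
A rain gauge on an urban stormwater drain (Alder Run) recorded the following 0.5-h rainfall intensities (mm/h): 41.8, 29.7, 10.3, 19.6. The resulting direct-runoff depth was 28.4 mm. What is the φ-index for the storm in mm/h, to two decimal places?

Only the 3 blocks with intensity above φ contribute runoff: 41.8, 29.7, 19.6 mm/h.
Σ(I−φ)·Δt = d  ⇒  (41.8+29.7+19.6 − 3φ)·0.5 = 28.4
φ = (91.10 − 28.4/0.5) / 3 = 11.43 mm/h.

φ ≈ 11.43 mm/h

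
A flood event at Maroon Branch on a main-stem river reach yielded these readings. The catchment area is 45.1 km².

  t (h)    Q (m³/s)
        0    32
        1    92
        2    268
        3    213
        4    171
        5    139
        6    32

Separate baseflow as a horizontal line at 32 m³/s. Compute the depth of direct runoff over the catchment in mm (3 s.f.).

Direct runoff: 0.0, 60.0, 236.0, 181.0, 139.0, 107.0, 0.0 m³/s; ΣQ_DR = 723.0 m³/s.
V = ΣQ_DR · Δt = 723.0 × 3600 s = 2.603 × 10^6 m³.
Over A = 45.1 km², depth = V / A = 57.7 mm.

d ≈ 57.7 mm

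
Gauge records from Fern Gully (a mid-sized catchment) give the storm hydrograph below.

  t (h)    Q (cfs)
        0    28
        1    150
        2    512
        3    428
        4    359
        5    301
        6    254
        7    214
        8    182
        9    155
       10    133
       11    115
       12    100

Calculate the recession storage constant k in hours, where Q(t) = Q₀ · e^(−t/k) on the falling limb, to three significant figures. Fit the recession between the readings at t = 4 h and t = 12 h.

On the falling limb, Q drops from 359 to 100 cfs between t = 4 h and t = 12 h (Δt = 8 h).
k = −Δt / ln(Q₂/Q₁) = −8 / ln(100/359) = 6.26 h.

k ≈ 6.26 h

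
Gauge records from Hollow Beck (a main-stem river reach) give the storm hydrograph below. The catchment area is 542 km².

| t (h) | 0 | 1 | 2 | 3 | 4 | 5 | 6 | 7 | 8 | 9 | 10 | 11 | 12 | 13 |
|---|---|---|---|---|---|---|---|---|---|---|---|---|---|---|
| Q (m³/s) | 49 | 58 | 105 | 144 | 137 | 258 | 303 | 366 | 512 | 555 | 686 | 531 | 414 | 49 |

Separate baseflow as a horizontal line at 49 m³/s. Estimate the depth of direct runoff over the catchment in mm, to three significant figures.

d ≈ 23.1 mm

Direct runoff: 0.0, 9.0, 56.0, 95.0, 88.0, 209.0, 254.0, 317.0, 463.0, 506.0, 637.0, 482.0, 365.0, 0.0 m³/s; ΣQ_DR = 3481 m³/s.
V = ΣQ_DR · Δt = 3481 × 3600 s = 1.253 × 10^7 m³.
Over A = 542 km², depth = V / A = 23.1 mm.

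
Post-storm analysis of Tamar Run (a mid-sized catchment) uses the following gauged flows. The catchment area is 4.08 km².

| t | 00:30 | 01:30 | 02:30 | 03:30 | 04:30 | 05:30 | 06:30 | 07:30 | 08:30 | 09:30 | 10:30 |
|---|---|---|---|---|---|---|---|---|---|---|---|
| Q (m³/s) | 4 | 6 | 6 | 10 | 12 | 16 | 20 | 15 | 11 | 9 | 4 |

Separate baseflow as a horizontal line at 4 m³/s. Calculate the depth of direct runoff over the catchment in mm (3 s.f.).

d ≈ 60.9 mm

Direct runoff: 0.0, 2.0, 2.0, 6.0, 8.0, 12.0, 16.0, 11.0, 7.0, 5.0, 0.0 m³/s; ΣQ_DR = 69.00 m³/s.
V = ΣQ_DR · Δt = 69.00 × 3600 s = 2.484 × 10^5 m³.
Over A = 4.08 km², depth = V / A = 60.9 mm.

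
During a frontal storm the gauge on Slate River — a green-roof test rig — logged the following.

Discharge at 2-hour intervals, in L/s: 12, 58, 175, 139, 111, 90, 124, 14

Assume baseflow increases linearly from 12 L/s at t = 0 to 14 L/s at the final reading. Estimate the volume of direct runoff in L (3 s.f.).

V ≈ 4.46 × 10^6 L

Direct-runoff ordinates (Q − Q_b): 0.00, 45.71, 162.43, 126.14, 97.86, 76.57, 110.29, 0.00 L/s.
ΣQ_DR = 619.0 L/s.
With Δt = 2 h = 7200 s, V = ΣQ_DR · Δt = 619.0 × 7200 = 4.46 × 10^6 L.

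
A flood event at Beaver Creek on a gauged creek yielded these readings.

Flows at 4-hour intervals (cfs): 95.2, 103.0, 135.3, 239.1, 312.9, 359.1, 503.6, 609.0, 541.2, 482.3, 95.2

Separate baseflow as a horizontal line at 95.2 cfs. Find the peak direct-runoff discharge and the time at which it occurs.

Q_p = 513.8 cfs at t = 28 h

Subtracting baseflow gives direct-runoff ordinates: 0.0, 7.8, 40.1, 143.9, 217.7, 263.9, 408.4, 513.8, 446.0, 387.1, 0.0 cfs.
The maximum is 513.8 cfs, occurring at the reading for t = 28 h.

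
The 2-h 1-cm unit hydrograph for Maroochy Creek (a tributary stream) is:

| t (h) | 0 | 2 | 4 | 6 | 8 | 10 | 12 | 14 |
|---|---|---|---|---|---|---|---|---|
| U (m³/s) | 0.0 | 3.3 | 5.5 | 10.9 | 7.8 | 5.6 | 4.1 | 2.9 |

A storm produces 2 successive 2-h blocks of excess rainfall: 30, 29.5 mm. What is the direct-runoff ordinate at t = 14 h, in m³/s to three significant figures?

By discrete convolution, Q_j = Σ (P_i / 10 mm) · U_{j−i}.
At t = 14 h (j=7): Q = (30/10)·2.9 + (29.5/10)·4.1 = 20.8 m³/s.

Q ≈ 20.8 m³/s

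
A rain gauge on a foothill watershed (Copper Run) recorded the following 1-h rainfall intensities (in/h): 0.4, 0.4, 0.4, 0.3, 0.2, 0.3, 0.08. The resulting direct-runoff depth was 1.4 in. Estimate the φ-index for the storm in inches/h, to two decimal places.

φ ≈ 0.10 in/h

Only the 6 blocks with intensity above φ contribute runoff: 0.4, 0.4, 0.4, 0.3, 0.2, 0.3 in/h.
Σ(I−φ)·Δt = d  ⇒  (0.4+0.4+0.4+0.3+0.2+0.3 − 6φ)·1 = 1.4
φ = (2.000 − 1.4/1) / 6 = 0.10 in/h.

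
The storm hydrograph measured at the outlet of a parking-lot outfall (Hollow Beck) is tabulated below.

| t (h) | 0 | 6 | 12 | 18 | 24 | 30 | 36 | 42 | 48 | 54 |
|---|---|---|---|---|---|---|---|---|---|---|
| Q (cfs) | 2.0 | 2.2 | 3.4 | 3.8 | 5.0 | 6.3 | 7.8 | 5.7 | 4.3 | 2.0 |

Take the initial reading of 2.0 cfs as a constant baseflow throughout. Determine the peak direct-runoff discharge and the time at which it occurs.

Subtracting baseflow gives direct-runoff ordinates: 0.0, 0.2, 1.4, 1.8, 3.0, 4.3, 5.8, 3.7, 2.3, 0.0 cfs.
The maximum is 5.8 cfs, occurring at the reading for t = 36 h.

Q_p = 5.8 cfs at t = 36 h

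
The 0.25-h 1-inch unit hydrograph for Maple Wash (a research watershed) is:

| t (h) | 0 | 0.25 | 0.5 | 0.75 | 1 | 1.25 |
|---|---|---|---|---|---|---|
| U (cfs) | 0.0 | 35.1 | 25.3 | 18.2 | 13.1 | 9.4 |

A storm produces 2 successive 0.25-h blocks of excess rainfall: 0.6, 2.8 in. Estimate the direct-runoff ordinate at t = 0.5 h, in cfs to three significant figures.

Q ≈ 113 cfs

By discrete convolution, Q_j = Σ (P_i / 1 in) · U_{j−i}.
At t = 0.5 h (j=2): Q = (0.6/1)·25.3 + (2.8/1)·35.1 = 113 cfs.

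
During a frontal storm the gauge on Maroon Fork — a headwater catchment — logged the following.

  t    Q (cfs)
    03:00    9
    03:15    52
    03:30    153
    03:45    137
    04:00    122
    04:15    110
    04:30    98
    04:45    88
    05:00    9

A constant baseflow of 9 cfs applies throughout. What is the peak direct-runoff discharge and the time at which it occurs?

Q_p = 144.0 cfs at t = 03:30

Subtracting baseflow gives direct-runoff ordinates: 0.0, 43.0, 144.0, 128.0, 113.0, 101.0, 89.0, 79.0, 0.0 cfs.
The maximum is 144.0 cfs, occurring at the reading for t = 03:30.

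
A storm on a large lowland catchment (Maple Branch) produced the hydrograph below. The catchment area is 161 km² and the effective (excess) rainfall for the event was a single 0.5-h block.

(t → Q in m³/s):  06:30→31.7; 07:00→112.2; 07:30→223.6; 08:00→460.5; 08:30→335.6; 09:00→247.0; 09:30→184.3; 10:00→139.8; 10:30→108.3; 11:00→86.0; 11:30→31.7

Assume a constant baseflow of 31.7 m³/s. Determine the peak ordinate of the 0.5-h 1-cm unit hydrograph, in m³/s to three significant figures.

Direct runoff: 0.0, 80.5, 191.9, 428.8, 303.9, 215.3, 152.6, 108.1, 76.6, 54.3, 0.0 m³/s; ΣQ_DR = 1612 m³/s, peak = 428.8 m³/s.
Runoff depth d = ΣQ_DR·Δt / A = 1612 × 1800 / (161 km²) = 18.02 mm.
The 1-cm UH is the DRH scaled by (10 mm)/d, so U_p = 428.8 × 10/18.02 = 238 m³/s.

U_p ≈ 238 m³/s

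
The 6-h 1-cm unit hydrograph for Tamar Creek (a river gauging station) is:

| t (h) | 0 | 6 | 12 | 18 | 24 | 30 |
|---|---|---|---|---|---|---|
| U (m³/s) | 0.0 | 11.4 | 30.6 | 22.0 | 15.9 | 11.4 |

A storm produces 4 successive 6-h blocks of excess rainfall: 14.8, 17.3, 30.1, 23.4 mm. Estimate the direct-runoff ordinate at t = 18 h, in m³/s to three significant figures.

Q ≈ 120 m³/s

By discrete convolution, Q_j = Σ (P_i / 10 mm) · U_{j−i}.
At t = 18 h (j=3): Q = (14.8/10)·22.0 + (17.3/10)·30.6 + (30.1/10)·11.4 + (23.4/10)·0.0 = 120 m³/s.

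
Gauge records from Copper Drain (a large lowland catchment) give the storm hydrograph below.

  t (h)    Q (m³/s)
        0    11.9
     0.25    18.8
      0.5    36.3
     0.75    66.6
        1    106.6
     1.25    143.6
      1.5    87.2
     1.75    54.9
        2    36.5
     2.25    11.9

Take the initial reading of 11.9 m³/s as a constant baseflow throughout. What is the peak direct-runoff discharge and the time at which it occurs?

Subtracting baseflow gives direct-runoff ordinates: 0.0, 6.9, 24.4, 54.7, 94.7, 131.7, 75.3, 43.0, 24.6, 0.0 m³/s.
The maximum is 131.7 m³/s, occurring at the reading for t = 1.25 h.

Q_p = 131.7 m³/s at t = 1.25 h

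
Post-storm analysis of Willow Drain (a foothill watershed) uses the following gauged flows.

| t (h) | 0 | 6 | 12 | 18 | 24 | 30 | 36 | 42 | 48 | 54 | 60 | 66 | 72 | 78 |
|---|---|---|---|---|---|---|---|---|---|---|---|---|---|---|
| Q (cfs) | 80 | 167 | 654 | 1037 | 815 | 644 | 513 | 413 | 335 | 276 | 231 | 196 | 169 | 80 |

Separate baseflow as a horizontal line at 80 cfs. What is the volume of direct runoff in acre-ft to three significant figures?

Direct-runoff ordinates (Q − Q_b): 0.0, 87.0, 574.0, 957.0, 735.0, 564.0, 433.0, 333.0, 255.0, 196.0, 151.0, 116.0, 89.0, 0.0 cfs.
ΣQ_DR = 4490 cfs.
With Δt = 6 h = 21600 s, V = ΣQ_DR · Δt = 4490 × 21600 = 9.70 × 10^7 ft³ = 2230 acre-ft.

V ≈ 2230 acre-ft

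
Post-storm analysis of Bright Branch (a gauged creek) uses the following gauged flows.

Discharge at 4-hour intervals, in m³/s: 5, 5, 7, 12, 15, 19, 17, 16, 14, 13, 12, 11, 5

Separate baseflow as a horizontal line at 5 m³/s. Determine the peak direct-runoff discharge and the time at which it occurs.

Q_p = 14.0 m³/s at t = 20 h

Subtracting baseflow gives direct-runoff ordinates: 0.0, 0.0, 2.0, 7.0, 10.0, 14.0, 12.0, 11.0, 9.0, 8.0, 7.0, 6.0, 0.0 m³/s.
The maximum is 14.0 m³/s, occurring at the reading for t = 20 h.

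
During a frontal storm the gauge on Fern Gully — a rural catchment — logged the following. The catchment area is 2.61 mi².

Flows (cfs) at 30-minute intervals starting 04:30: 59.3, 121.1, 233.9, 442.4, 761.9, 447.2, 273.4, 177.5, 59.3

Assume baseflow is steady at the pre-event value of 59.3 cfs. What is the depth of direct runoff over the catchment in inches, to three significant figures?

Direct runoff: 0.0, 61.8, 174.6, 383.1, 702.6, 387.9, 214.1, 118.2, 0.0 cfs; ΣQ_DR = 2042 cfs.
V = ΣQ_DR · Δt = 2042 × 1800 s = 3.676 × 10^6 ft³.
Over A = 2.61 mi², depth = V / A = 0.606 in.

d ≈ 0.606 in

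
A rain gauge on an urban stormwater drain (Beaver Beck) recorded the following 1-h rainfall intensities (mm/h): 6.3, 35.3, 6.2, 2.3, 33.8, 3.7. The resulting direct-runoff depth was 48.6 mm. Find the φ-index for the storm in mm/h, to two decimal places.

Only the 2 blocks with intensity above φ contribute runoff: 35.3, 33.8 mm/h.
Σ(I−φ)·Δt = d  ⇒  (35.3+33.8 − 2φ)·1 = 48.6
φ = (69.10 − 48.6/1) / 2 = 10.25 mm/h.

φ ≈ 10.25 mm/h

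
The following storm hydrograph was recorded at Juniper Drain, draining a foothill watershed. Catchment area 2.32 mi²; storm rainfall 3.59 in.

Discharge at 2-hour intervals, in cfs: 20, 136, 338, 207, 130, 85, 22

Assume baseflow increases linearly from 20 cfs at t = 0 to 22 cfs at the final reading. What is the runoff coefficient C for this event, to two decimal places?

C ≈ 0.29

ΣQ_DR = 791.0 cfs; V = ΣQ_DR·Δt = 5.695 × 10^6 ft³.
Runoff depth d = V / A = 1.057 in.
C = d / P = 1.057 / 3.59 = 0.29.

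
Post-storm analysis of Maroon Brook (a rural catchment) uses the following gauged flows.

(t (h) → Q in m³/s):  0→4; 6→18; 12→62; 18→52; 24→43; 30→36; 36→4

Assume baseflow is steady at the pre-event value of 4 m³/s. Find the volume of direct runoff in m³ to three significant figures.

Direct-runoff ordinates (Q − Q_b): 0.0, 14.0, 58.0, 48.0, 39.0, 32.0, 0.0 m³/s.
ΣQ_DR = 191.0 m³/s.
With Δt = 6 h = 21600 s, V = ΣQ_DR · Δt = 191.0 × 21600 = 4.13 × 10^6 m³.

V ≈ 4.13 × 10^6 m³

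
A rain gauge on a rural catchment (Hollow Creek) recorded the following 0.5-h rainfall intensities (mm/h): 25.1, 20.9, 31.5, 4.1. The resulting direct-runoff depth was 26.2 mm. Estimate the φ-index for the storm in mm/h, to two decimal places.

φ ≈ 8.37 mm/h

Only the 3 blocks with intensity above φ contribute runoff: 25.1, 20.9, 31.5 mm/h.
Σ(I−φ)·Δt = d  ⇒  (25.1+20.9+31.5 − 3φ)·0.5 = 26.2
φ = (77.50 − 26.2/0.5) / 3 = 8.37 mm/h.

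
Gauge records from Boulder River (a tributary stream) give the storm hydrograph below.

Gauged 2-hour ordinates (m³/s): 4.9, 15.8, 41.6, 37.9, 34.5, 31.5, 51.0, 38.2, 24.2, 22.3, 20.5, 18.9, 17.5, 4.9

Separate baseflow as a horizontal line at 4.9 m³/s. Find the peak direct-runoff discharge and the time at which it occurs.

Q_p = 46.1 m³/s at t = 12 h

Subtracting baseflow gives direct-runoff ordinates: 0.0, 10.9, 36.7, 33.0, 29.6, 26.6, 46.1, 33.3, 19.3, 17.4, 15.6, 14.0, 12.6, 0.0 m³/s.
The maximum is 46.1 m³/s, occurring at the reading for t = 12 h.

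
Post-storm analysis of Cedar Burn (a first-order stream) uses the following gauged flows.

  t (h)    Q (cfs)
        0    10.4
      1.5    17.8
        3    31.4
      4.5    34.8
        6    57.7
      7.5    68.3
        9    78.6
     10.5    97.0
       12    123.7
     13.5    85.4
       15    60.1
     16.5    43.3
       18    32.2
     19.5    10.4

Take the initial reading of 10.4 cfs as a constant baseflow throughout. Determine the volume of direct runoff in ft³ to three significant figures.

Direct-runoff ordinates (Q − Q_b): 0.0, 7.4, 21.0, 24.4, 47.3, 57.9, 68.2, 86.6, 113.3, 75.0, 49.7, 32.9, 21.8, 0.0 cfs.
ΣQ_DR = 605.5 cfs.
With Δt = 1.5 h = 5400 s, V = ΣQ_DR · Δt = 605.5 × 5400 = 3.27 × 10^6 ft³.

V ≈ 3.27 × 10^6 ft³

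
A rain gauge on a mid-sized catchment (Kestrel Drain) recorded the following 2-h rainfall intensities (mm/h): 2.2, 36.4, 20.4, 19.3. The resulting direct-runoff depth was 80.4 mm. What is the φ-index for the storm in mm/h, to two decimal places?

Only the 3 blocks with intensity above φ contribute runoff: 36.4, 20.4, 19.3 mm/h.
Σ(I−φ)·Δt = d  ⇒  (36.4+20.4+19.3 − 3φ)·2 = 80.4
φ = (76.10 − 80.4/2) / 3 = 11.97 mm/h.

φ ≈ 11.97 mm/h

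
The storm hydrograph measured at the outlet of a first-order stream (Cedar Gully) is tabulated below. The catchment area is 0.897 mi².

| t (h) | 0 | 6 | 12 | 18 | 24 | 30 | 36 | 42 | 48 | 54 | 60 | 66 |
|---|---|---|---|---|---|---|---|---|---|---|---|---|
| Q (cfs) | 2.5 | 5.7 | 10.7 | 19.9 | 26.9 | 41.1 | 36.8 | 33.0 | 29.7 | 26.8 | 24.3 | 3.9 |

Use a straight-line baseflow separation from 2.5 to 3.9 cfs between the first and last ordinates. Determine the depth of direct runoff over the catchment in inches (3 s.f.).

Direct runoff: 0.00, 3.07, 7.95, 17.02, 23.89, 37.96, 33.54, 29.61, 26.18, 23.15, 20.53, 0.00 cfs; ΣQ_DR = 222.9 cfs.
V = ΣQ_DR · Δt = 222.9 × 21600 s = 4.815 × 10^6 ft³.
Over A = 0.897 mi², depth = V / A = 2.31 in.

d ≈ 2.31 in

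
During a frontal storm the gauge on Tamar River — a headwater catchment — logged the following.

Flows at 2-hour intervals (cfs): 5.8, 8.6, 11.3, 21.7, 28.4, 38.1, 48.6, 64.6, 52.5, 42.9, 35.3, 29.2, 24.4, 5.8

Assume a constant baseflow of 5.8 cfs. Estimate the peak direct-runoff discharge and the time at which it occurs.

Q_p = 58.8 cfs at t = 14 h

Subtracting baseflow gives direct-runoff ordinates: 0.0, 2.8, 5.5, 15.9, 22.6, 32.3, 42.8, 58.8, 46.7, 37.1, 29.5, 23.4, 18.6, 0.0 cfs.
The maximum is 58.8 cfs, occurring at the reading for t = 14 h.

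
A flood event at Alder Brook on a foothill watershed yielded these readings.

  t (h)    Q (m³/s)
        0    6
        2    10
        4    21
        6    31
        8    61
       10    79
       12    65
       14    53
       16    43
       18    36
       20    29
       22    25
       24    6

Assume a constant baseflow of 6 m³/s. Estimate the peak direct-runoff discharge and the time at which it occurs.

Subtracting baseflow gives direct-runoff ordinates: 0.0, 4.0, 15.0, 25.0, 55.0, 73.0, 59.0, 47.0, 37.0, 30.0, 23.0, 19.0, 0.0 m³/s.
The maximum is 73.0 m³/s, occurring at the reading for t = 10 h.

Q_p = 73.0 m³/s at t = 10 h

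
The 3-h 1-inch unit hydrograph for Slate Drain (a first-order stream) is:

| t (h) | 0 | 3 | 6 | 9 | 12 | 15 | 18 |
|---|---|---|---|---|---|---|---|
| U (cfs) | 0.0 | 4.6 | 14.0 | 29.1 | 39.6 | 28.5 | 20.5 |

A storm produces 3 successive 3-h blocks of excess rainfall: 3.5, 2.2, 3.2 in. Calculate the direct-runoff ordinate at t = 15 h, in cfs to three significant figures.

By discrete convolution, Q_j = Σ (P_i / 1 in) · U_{j−i}.
At t = 15 h (j=5): Q = (3.5/1)·28.5 + (2.2/1)·39.6 + (3.2/1)·29.1 = 280 cfs.

Q ≈ 280 cfs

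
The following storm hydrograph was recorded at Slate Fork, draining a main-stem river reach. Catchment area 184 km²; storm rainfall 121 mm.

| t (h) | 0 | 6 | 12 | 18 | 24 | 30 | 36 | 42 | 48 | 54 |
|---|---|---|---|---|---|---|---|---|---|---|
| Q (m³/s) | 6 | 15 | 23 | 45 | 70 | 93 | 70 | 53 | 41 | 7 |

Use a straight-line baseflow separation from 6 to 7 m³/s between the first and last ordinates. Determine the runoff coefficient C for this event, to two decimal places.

C ≈ 0.35

ΣQ_DR = 358.0 m³/s; V = ΣQ_DR·Δt = 7.733 × 10^6 m³.
Runoff depth d = V / A = 42.03 mm.
C = d / P = 42.03 / 121 = 0.35.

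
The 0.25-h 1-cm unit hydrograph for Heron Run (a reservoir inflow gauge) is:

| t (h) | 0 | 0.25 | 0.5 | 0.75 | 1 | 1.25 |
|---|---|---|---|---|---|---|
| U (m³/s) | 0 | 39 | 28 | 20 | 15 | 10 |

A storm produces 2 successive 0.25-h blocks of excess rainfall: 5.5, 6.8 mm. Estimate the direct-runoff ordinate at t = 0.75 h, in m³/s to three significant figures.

By discrete convolution, Q_j = Σ (P_i / 10 mm) · U_{j−i}.
At t = 0.75 h (j=3): Q = (5.5/10)·20 + (6.8/10)·28 = 30.0 m³/s.

Q ≈ 30.0 m³/s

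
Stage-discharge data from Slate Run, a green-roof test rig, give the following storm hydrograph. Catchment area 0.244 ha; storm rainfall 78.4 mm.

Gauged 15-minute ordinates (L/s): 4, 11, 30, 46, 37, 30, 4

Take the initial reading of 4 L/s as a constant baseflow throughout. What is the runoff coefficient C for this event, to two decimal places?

ΣQ_DR = 134.0 L/s; V = ΣQ_DR·Δt = 1.206 × 10^5 L.
Runoff depth d = V / A = 49.43 mm.
C = d / P = 49.43 / 78.4 = 0.63.

C ≈ 0.63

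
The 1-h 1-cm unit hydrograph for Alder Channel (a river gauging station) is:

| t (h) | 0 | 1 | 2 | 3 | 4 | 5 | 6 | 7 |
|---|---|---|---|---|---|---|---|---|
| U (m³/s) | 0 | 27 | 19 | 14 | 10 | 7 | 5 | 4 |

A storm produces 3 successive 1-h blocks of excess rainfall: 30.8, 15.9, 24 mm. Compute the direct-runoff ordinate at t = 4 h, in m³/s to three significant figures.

By discrete convolution, Q_j = Σ (P_i / 10 mm) · U_{j−i}.
At t = 4 h (j=4): Q = (30.8/10)·10 + (15.9/10)·14 + (24/10)·19 = 98.7 m³/s.

Q ≈ 98.7 m³/s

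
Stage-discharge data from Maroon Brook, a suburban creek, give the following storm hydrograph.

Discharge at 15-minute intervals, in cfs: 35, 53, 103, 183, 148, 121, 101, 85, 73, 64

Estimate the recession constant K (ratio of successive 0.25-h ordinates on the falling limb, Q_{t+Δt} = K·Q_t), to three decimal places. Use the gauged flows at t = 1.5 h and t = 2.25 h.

K ≈ 0.859

Using the recession-limb readings at t = 1.5 h and t = 2.25 h: Q falls from 101 to 64 cfs over 3 intervals.
K = (Q₂/Q₁)^(1/3) = (64/101)^(1/3) = 0.859.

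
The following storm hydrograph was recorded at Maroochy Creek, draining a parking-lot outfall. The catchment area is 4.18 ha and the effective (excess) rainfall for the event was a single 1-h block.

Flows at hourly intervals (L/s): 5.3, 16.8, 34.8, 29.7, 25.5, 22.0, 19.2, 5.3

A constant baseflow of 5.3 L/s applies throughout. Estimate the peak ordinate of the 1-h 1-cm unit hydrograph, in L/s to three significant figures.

U_p ≈ 29.5 L/s

Direct runoff: 0.0, 11.5, 29.5, 24.4, 20.2, 16.7, 13.9, 0.0 L/s; ΣQ_DR = 116.2 L/s, peak = 29.5 L/s.
Runoff depth d = ΣQ_DR·Δt / A = 116.2 × 3600 / (4.18 ha) = 10.01 mm.
The 1-cm UH is the DRH scaled by (10 mm)/d, so U_p = 29.5 × 10/10.01 = 29.5 L/s.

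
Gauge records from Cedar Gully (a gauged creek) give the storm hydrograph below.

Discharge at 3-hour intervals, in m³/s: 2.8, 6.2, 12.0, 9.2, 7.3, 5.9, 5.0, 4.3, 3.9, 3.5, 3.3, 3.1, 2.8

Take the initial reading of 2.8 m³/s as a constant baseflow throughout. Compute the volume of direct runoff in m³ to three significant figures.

Direct-runoff ordinates (Q − Q_b): 0.0, 3.4, 9.2, 6.4, 4.5, 3.1, 2.2, 1.5, 1.1, 0.7, 0.5, 0.3, 0.0 m³/s.
ΣQ_DR = 32.90 m³/s.
With Δt = 3 h = 10800 s, V = ΣQ_DR · Δt = 32.90 × 10800 = 3.55 × 10^5 m³.

V ≈ 3.55 × 10^5 m³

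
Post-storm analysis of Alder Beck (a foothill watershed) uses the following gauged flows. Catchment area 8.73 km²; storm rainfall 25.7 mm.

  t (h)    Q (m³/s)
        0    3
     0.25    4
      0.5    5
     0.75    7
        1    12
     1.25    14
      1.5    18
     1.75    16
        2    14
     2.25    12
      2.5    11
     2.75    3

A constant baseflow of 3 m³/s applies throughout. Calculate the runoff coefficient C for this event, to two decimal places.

C ≈ 0.33

ΣQ_DR = 83.00 m³/s; V = ΣQ_DR·Δt = 74700 m³.
Runoff depth d = V / A = 8.557 mm.
C = d / P = 8.557 / 25.7 = 0.33.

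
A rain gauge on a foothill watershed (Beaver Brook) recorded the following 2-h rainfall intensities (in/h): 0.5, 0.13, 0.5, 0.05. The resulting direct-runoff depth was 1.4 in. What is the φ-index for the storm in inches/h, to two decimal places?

φ ≈ 0.15 in/h

Only the 2 blocks with intensity above φ contribute runoff: 0.5, 0.5 in/h.
Σ(I−φ)·Δt = d  ⇒  (0.5+0.5 − 2φ)·2 = 1.4
φ = (1.000 − 1.4/2) / 2 = 0.15 in/h.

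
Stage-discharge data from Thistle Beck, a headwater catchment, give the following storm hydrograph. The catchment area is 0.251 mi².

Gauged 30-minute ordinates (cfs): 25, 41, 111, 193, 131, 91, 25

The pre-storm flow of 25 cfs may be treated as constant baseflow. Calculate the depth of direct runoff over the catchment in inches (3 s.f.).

d ≈ 1.36 in

Direct runoff: 0.0, 16.0, 86.0, 168.0, 106.0, 66.0, 0.0 cfs; ΣQ_DR = 442.0 cfs.
V = ΣQ_DR · Δt = 442.0 × 1800 s = 7.956 × 10^5 ft³.
Over A = 0.251 mi², depth = V / A = 1.36 in.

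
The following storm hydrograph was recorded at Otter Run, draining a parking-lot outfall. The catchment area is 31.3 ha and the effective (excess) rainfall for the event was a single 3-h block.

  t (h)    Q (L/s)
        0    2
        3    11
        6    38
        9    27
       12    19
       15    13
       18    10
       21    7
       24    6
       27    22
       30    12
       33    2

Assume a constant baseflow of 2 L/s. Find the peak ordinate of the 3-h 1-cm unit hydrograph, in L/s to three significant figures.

Direct runoff: 0.0, 9.0, 36.0, 25.0, 17.0, 11.0, 8.0, 5.0, 4.0, 20.0, 10.0, 0.0 L/s; ΣQ_DR = 145.0 L/s, peak = 36.0 L/s.
Runoff depth d = ΣQ_DR·Δt / A = 145.0 × 10800 / (31.3 ha) = 5.003 mm.
The 1-cm UH is the DRH scaled by (10 mm)/d, so U_p = 36.0 × 10/5.003 = 72.0 L/s.

U_p ≈ 72.0 L/s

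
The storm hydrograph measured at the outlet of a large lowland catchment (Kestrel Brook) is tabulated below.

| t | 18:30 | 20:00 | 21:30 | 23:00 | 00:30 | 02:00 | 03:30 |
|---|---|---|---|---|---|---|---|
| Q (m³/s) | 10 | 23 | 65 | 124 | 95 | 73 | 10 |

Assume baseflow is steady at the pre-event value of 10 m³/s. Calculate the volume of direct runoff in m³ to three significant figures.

Direct-runoff ordinates (Q − Q_b): 0.0, 13.0, 55.0, 114.0, 85.0, 63.0, 0.0 m³/s.
ΣQ_DR = 330.0 m³/s.
With Δt = 1.5 h = 5400 s, V = ΣQ_DR · Δt = 330.0 × 5400 = 1.78 × 10^6 m³.

V ≈ 1.78 × 10^6 m³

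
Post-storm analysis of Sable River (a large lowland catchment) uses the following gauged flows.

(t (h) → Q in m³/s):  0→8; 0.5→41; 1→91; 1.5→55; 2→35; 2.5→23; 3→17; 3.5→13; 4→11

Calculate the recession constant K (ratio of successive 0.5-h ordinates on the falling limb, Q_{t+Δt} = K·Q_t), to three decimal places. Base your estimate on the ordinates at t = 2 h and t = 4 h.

K ≈ 0.749

Using the recession-limb readings at t = 2 h and t = 4 h: Q falls from 35 to 11 m³/s over 4 intervals.
K = (Q₂/Q₁)^(1/4) = (11/35)^(1/4) = 0.749.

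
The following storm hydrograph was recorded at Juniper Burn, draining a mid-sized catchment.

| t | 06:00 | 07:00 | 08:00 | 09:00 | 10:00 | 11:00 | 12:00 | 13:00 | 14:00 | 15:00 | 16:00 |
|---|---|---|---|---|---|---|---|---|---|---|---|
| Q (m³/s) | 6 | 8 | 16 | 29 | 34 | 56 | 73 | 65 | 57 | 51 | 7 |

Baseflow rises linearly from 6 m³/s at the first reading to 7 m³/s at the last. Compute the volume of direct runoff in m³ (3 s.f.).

V ≈ 1.19 × 10^6 m³

Direct-runoff ordinates (Q − Q_b): 0.00, 1.90, 9.80, 22.70, 27.60, 49.50, 66.40, 58.30, 50.20, 44.10, 0.00 m³/s.
ΣQ_DR = 330.5 m³/s.
With Δt = 1 h = 3600 s, V = ΣQ_DR · Δt = 330.5 × 3600 = 1.19 × 10^6 m³.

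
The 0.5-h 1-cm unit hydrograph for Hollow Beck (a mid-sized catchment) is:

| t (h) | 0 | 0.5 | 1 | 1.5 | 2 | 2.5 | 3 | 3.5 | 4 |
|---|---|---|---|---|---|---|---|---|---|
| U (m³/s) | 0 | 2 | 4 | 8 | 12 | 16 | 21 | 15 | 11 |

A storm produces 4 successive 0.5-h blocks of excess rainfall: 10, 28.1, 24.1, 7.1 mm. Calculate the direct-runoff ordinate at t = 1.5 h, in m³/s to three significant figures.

By discrete convolution, Q_j = Σ (P_i / 10 mm) · U_{j−i}.
At t = 1.5 h (j=3): Q = (10/10)·8 + (28.1/10)·4 + (24.1/10)·2 + (7.1/10)·0 = 24.1 m³/s.

Q ≈ 24.1 m³/s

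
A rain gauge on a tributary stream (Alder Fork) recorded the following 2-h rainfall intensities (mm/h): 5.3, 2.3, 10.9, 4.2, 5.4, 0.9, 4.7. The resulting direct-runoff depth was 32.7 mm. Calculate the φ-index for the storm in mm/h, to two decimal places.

φ ≈ 2.83 mm/h

Only the 5 blocks with intensity above φ contribute runoff: 5.3, 10.9, 4.2, 5.4, 4.7 mm/h.
Σ(I−φ)·Δt = d  ⇒  (5.3+10.9+4.2+5.4+4.7 − 5φ)·2 = 32.7
φ = (30.50 − 32.7/2) / 5 = 2.83 mm/h.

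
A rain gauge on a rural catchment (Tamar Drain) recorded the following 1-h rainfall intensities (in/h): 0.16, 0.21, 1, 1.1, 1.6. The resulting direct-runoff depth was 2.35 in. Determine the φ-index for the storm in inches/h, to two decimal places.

Only the 3 blocks with intensity above φ contribute runoff: 1, 1.1, 1.6 in/h.
Σ(I−φ)·Δt = d  ⇒  (1+1.1+1.6 − 3φ)·1 = 2.35
φ = (3.700 − 2.35/1) / 3 = 0.45 in/h.

φ ≈ 0.45 in/h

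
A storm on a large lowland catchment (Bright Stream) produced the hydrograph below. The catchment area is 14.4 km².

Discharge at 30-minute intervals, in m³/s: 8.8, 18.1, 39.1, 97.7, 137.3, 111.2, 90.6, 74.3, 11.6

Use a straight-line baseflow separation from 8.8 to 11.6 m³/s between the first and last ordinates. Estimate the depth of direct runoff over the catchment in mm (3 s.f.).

d ≈ 62.1 mm

Direct runoff: 0.00, 8.95, 29.60, 87.85, 127.10, 100.65, 79.70, 63.05, 0.00 m³/s; ΣQ_DR = 496.9 m³/s.
V = ΣQ_DR · Δt = 496.9 × 1800 s = 8.944 × 10^5 m³.
Over A = 14.4 km², depth = V / A = 62.1 mm.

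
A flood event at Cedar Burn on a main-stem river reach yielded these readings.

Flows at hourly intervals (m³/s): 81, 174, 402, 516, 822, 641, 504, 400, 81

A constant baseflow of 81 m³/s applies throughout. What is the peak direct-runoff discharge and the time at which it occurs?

Q_p = 741.0 m³/s at t = 4 h

Subtracting baseflow gives direct-runoff ordinates: 0.0, 93.0, 321.0, 435.0, 741.0, 560.0, 423.0, 319.0, 0.0 m³/s.
The maximum is 741.0 m³/s, occurring at the reading for t = 4 h.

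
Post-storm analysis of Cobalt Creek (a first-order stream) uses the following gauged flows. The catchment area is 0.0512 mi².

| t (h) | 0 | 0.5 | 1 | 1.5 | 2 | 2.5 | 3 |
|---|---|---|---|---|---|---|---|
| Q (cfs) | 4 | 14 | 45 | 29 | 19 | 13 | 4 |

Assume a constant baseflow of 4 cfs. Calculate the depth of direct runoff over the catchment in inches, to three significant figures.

Direct runoff: 0.0, 10.0, 41.0, 25.0, 15.0, 9.0, 0.0 cfs; ΣQ_DR = 100.0 cfs.
V = ΣQ_DR · Δt = 100.0 × 1800 s = 1.800 × 10^5 ft³.
Over A = 0.0512 mi², depth = V / A = 1.51 in.

d ≈ 1.51 in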